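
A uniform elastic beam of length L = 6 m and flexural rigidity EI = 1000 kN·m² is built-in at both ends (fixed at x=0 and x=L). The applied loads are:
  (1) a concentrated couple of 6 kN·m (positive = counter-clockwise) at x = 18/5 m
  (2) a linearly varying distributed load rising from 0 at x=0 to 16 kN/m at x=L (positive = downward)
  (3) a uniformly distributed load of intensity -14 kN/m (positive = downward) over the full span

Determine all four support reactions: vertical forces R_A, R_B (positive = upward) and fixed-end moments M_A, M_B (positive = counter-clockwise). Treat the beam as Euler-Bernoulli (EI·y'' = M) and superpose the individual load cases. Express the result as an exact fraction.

Load 1 — applied couple M₀=6 kN·m at a=18/5 m (b=L-a=12/5):
  R_A = 6M₀ab/L³ = 6·6·(18/5)·(12/5)/6³ = 36/25 kN
  M_A = M₀b(2a-b)/L² = 6·(12/5)·(2·(18/5)-(12/5))/6² = 48/25 kN·m
  R_B = -6M₀ab/L³ = -6·6·(18/5)·(12/5)/6³ = -36/25 kN
  M_B = M₀a(2b-a)/L² = 6·(18/5)·(2·(12/5)-(18/5))/6² = 18/25 kN·m
Load 2 — triangular load w₀=16 kN/m (0→w₀ over full span):
  R_A = 3w₀L/20 = 3·16·6/20 = 72/5 kN
  M_A = w₀L²/30 = 16·6²/30 = 96/5 kN·m
  R_B = 7w₀L/20 = 7·16·6/20 = 168/5 kN
  M_B = -w₀L²/20 = -16·6²/20 = -144/5 kN·m
Load 3 — uniform load w=-14 kN/m over full span:
  R_A = wL/2 = (-14)·6/2 = -42 kN
  M_A = wL²/12 = (-14)·6²/12 = -42 kN·m
  R_B = wL/2 = (-14)·6/2 = -42 kN
  M_B = -wL²/12 = -(-14)·6²/12 = 42 kN·m
Superposition: R_A = -654/25 kN, M_A = -522/25 kN·m, R_B = -246/25 kN, M_B = 348/25 kN·m

R_A = -654/25 kN, M_A = -522/25 kN·m, R_B = -246/25 kN, M_B = 348/25 kN·m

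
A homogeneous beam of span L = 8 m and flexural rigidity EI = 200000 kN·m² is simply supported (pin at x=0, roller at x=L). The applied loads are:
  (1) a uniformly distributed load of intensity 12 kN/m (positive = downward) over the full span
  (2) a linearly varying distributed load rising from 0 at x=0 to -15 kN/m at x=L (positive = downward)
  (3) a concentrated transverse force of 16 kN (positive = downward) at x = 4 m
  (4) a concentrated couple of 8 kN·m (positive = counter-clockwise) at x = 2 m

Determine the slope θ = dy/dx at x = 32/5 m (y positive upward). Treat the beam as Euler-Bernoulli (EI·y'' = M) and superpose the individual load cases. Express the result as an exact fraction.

Load 1 — uniform load w=12 kN/m over full span:
  θ_1 = -w(L³-6Lx²+4x³)/(24EI) = -12·(8³-6·8·(32/5)²+4·(32/5)³)/(24·200000) = 396/390625 rad
Load 2 — triangular load w₀=-15 kN/m (0→w₀ over full span):
  θ_2 = -w₀(7L⁴-30L²x²+15x⁴)/(360LEI) = -(-15)·(7·8⁴-30·8²·(32/5)²+15·(32/5)⁴)/(360·8·200000) = -757/1171875 rad
Load 3 — point force P=16 kN at a=4 m (b=L-a=4):
  θ_3 = -Pa(2L²-6Lx+3x²+a²)/(6LEI)  [x>a] = -16·4·(2·8²-6·8·(32/5)+3·(32/5)²+4²)/(6·8·200000) = 21/78125 rad
Load 4 — applied couple M₀=8 kN·m at a=2 m (b=L-a=6):
  θ_4 = (M₀x²/(2L)-M₀(x-a)+C₁)/EI  [x>a] with C₁=M₀(3b²-L²)/(6L)=22/3 = (8·(32/5)²/(2·8)-8·((32/5)-2)+(22/3))/200000 = -277/7500000 rad
Superposition: θ = Σ θ_i = 22487/37500000 rad ≈ 0.000600 rad

θ(32/5) = 22487/37500000 rad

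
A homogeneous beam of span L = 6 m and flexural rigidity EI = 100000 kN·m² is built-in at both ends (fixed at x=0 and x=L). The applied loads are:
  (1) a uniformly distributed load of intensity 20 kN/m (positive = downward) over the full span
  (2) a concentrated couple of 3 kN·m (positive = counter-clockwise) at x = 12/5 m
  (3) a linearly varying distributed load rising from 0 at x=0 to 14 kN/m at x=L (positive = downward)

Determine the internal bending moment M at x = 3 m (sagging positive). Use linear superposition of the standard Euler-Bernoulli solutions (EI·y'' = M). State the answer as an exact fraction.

Load 1 — uniform load w=20 kN/m over full span:
  M_1 = wLx/2 - wL²/12 - wx²/2 = 20·6·3/2 - 20·6²/12 - 20·3²/2 = 30 kN·m
Load 2 — applied couple M₀=3 kN·m at a=12/5 m (b=L-a=18/5):
  M_2 = R_Ax - M_A - M₀  [x>a] with R_A=18/25, M_A=9/25 = (18/25)·3 - (9/25) - 3 = -6/5 kN·m
Load 3 — triangular load w₀=14 kN/m (0→w₀ over full span):
  M_3 = 3w₀Lx/20 - w₀L²/30 - w₀x³/(6L) = 3·14·6·3/20 - 14·6²/30 - 14·3³/(6·6) = 21/2 kN·m
Superposition: M = Σ M_i = 393/10 kN·m ≈ 39.300000 kN·m

M(3) = 393/10 kN·m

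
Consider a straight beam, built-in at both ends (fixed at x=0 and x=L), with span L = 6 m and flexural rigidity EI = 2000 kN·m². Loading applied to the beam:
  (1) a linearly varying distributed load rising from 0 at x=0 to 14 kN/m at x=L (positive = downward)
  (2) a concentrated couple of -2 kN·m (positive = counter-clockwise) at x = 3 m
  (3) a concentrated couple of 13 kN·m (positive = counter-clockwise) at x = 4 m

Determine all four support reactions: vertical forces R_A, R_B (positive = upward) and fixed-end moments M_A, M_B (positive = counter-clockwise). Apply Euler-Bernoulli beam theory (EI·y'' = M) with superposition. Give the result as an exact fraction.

R_A = 1349/90 kN, M_A = 619/30 kN·m, R_B = 2431/90 kN, M_B = -257/10 kN·m

Load 1 — triangular load w₀=14 kN/m (0→w₀ over full span):
  R_A = 3w₀L/20 = 3·14·6/20 = 63/5 kN
  M_A = w₀L²/30 = 14·6²/30 = 84/5 kN·m
  R_B = 7w₀L/20 = 7·14·6/20 = 147/5 kN
  M_B = -w₀L²/20 = -14·6²/20 = -126/5 kN·m
Load 2 — applied couple M₀=-2 kN·m at a=3 m (b=L-a=3):
  R_A = 6M₀ab/L³ = 6·(-2)·3·3/6³ = -1/2 kN
  M_A = M₀b(2a-b)/L² = (-2)·3·(2·3-3)/6² = -1/2 kN·m
  R_B = -6M₀ab/L³ = -6·(-2)·3·3/6³ = 1/2 kN
  M_B = M₀a(2b-a)/L² = (-2)·3·(2·3-3)/6² = -1/2 kN·m
Load 3 — applied couple M₀=13 kN·m at a=4 m (b=L-a=2):
  R_A = 6M₀ab/L³ = 6·13·4·2/6³ = 26/9 kN
  M_A = M₀b(2a-b)/L² = 13·2·(2·4-2)/6² = 13/3 kN·m
  R_B = -6M₀ab/L³ = -6·13·4·2/6³ = -26/9 kN
  M_B = M₀a(2b-a)/L² = 13·4·(2·2-4)/6² = 0 kN·m
Superposition: R_A = 1349/90 kN, M_A = 619/30 kN·m, R_B = 2431/90 kN, M_B = -257/10 kN·m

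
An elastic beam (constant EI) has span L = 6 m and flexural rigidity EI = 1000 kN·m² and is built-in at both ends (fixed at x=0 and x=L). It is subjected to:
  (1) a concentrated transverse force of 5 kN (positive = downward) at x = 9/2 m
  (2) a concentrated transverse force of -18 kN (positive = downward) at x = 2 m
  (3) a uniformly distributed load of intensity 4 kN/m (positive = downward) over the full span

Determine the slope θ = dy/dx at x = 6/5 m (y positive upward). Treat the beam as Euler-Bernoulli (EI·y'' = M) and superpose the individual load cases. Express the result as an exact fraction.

θ(6/5) = 1563/1000000 rad

Load 1 — point force P=5 kN at a=9/2 m (b=L-a=3/2):
  θ_1 = -Pb²x(2aL-(3a+b)x)/(2L³EI)  [x≤a] = -5·(3/2)²·(6/5)·(2·(9/2)·6-(3·(9/2)+(3/2))·(6/5))/(2·6³·1000) = -9/8000 rad
Load 2 — point force P=-18 kN at a=2 m (b=L-a=4):
  θ_2 = -Pb²x(2aL-(3a+b)x)/(2L³EI)  [x≤a] = -(-18)·4²·(6/5)·(2·2·6-(3·2+4)·(6/5))/(2·6³·1000) = 6/625 rad
Load 3 — uniform load w=4 kN/m over full span:
  θ_3 = -wx(L-x)(L-2x)/(12EI) = -4·(6/5)·(6-(6/5))·(6-2·(6/5))/(12·1000) = -108/15625 rad
Superposition: θ = Σ θ_i = 1563/1000000 rad ≈ 0.001563 rad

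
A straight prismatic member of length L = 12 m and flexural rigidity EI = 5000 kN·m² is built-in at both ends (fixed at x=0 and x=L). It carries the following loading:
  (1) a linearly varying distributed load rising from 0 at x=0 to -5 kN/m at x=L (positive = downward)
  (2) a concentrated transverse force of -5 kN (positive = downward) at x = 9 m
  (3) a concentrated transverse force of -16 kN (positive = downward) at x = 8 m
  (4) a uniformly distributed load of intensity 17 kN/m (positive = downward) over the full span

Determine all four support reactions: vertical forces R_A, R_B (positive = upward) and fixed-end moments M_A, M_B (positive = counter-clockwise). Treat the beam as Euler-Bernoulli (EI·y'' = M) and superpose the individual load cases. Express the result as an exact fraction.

R_A = 76093/864 kN, M_A = 23467/144 kN·m, R_B = 56099/864 kN, M_B = -18881/144 kN·m

Load 1 — triangular load w₀=-5 kN/m (0→w₀ over full span):
  R_A = 3w₀L/20 = 3·(-5)·12/20 = -9 kN
  M_A = w₀L²/30 = (-5)·12²/30 = -24 kN·m
  R_B = 7w₀L/20 = 7·(-5)·12/20 = -21 kN
  M_B = -w₀L²/20 = -(-5)·12²/20 = 36 kN·m
Load 2 — point force P=-5 kN at a=9 m (b=L-a=3):
  R_A = Pb²(3a+b)/L³ = (-5)·3²·(3·9+3)/12³ = -25/32 kN
  M_A = Pab²/L² = (-5)·9·3²/12² = -45/16 kN·m
  R_B = Pa²(a+3b)/L³ = (-5)·9²·(9+3·3)/12³ = -135/32 kN
  M_B = -Pa²b/L² = -(-5)·9²·3/12² = 135/16 kN·m
Load 3 — point force P=-16 kN at a=8 m (b=L-a=4):
  R_A = Pb²(3a+b)/L³ = (-16)·4²·(3·8+4)/12³ = -112/27 kN
  M_A = Pab²/L² = (-16)·8·4²/12² = -128/9 kN·m
  R_B = Pa²(a+3b)/L³ = (-16)·8²·(8+3·4)/12³ = -320/27 kN
  M_B = -Pa²b/L² = -(-16)·8²·4/12² = 256/9 kN·m
Load 4 — uniform load w=17 kN/m over full span:
  R_A = wL/2 = 17·12/2 = 102 kN
  M_A = wL²/12 = 17·12²/12 = 204 kN·m
  R_B = wL/2 = 17·12/2 = 102 kN
  M_B = -wL²/12 = -17·12²/12 = -204 kN·m
Superposition: R_A = 76093/864 kN, M_A = 23467/144 kN·m, R_B = 56099/864 kN, M_B = -18881/144 kN·m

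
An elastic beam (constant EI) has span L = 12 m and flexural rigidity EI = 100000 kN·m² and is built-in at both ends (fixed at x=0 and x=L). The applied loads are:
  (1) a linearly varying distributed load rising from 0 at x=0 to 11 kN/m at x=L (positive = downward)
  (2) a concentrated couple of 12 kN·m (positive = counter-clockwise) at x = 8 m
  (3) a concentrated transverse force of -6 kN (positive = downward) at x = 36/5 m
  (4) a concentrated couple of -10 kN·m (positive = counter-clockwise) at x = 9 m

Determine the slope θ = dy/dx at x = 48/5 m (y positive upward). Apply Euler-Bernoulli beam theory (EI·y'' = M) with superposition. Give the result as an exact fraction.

Load 1 — triangular load w₀=11 kN/m (0→w₀ over full span):
  θ_1 = -w₀(2x(L-x)(L-2x)(x+2L)+x²(L-x)²)/(120LEI) = -11·(2·(48/5)·(12-(48/5))·(12-2·(48/5))·((48/5)+2·12)+(48/5)²·(12-(48/5))²)/(120·12·100000) = 1584/1953125 rad
Load 2 — applied couple M₀=12 kN·m at a=8 m (b=L-a=4):
  θ_2 = (R_Ax²/2 - M_Ax - M₀(x-a))/EI  [x>a] with R_A=4/3, M_A=4 = ((4/3)·(48/5)²/2 - 4·(48/5) - 12·((48/5)-8))/100000 = 3/78125 rad
Load 3 — point force P=-6 kN at a=36/5 m (b=L-a=24/5):
  θ_3 = Pa²(L-x)(2bL-(3b+a)(L-x))/(2L³EI)  [x>a] = (-6)·(36/5)²·(12-(48/5))·(2·(24/5)·12-(3·(24/5)+(36/5))·(12-(48/5)))/(2·12³·100000) = -2673/19531250 rad
Load 4 — applied couple M₀=-10 kN·m at a=9 m (b=L-a=3):
  θ_4 = (R_Ax²/2 - M_Ax - M₀(x-a))/EI  [x>a] with R_A=-15/16, M_A=-25/8 = ((-15/16)·(48/5)²/2 - (-25/8)·(48/5) - (-10)·((48/5)-9))/100000 = -9/125000 rad
Superposition: θ = Σ θ_i = 50043/78125000 rad ≈ 0.000641 rad

θ(48/5) = 50043/78125000 rad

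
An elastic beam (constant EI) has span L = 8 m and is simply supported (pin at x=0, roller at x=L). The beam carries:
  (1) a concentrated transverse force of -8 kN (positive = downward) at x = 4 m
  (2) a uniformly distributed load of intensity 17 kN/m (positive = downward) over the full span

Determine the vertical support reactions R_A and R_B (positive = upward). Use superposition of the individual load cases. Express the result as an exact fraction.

Load 1 — point force P=-8 kN at a=4 m (b=L-a=4):
  R_A = Pb/L = (-8)·4/8 = -4 kN
  R_B = Pa/L = (-8)·4/8 = -4 kN
Load 2 — uniform load w=17 kN/m over full span:
  R_A = wL/2 = 17·8/2 = 68 kN
  R_B = wL/2 = 17·8/2 = 68 kN
Superposition: R_A = 64 kN, R_B = 64 kN

R_A = 64 kN, R_B = 64 kN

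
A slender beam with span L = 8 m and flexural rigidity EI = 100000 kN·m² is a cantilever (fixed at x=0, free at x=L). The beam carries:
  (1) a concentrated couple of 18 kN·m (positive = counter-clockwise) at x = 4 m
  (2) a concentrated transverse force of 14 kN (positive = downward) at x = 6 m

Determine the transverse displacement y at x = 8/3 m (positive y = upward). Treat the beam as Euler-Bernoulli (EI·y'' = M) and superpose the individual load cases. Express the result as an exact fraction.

y(8/3) = -482/253125 m

Load 1 — applied couple M₀=18 kN·m at a=4 m (b=L-a=4):
  y_1 = M₀x²/(2EI)  [x≤a] = 18·(8/3)²/(2·100000) = 2/3125 m
Load 2 — point force P=14 kN at a=6 m (b=L-a=2):
  y_2 = -Px²(3a-x)/(6EI)  [x≤a] = -14·(8/3)²·(3·6-(8/3))/(6·100000) = -644/253125 m
Superposition: y = Σ y_i = -482/253125 m ≈ -0.001904 m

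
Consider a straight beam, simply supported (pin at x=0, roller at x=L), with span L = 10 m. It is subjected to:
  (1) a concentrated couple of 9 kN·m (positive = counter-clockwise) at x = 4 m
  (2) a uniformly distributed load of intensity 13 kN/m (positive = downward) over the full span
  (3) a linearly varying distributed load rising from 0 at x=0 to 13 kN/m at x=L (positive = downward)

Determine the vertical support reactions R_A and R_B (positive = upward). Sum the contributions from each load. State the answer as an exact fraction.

Load 1 — applied couple M₀=9 kN·m at a=4 m (b=L-a=6):
  R_A = M₀/L = 9/10 kN
  R_B = -M₀/L = -9/10 kN
Load 2 — uniform load w=13 kN/m over full span:
  R_A = wL/2 = 13·10/2 = 65 kN
  R_B = wL/2 = 13·10/2 = 65 kN
Load 3 — triangular load w₀=13 kN/m (0→w₀ over full span):
  R_A = w₀L/6 = 13·10/6 = 65/3 kN
  R_B = w₀L/3 = 13·10/3 = 130/3 kN
Superposition: R_A = 2627/30 kN, R_B = 3223/30 kN

R_A = 2627/30 kN, R_B = 3223/30 kN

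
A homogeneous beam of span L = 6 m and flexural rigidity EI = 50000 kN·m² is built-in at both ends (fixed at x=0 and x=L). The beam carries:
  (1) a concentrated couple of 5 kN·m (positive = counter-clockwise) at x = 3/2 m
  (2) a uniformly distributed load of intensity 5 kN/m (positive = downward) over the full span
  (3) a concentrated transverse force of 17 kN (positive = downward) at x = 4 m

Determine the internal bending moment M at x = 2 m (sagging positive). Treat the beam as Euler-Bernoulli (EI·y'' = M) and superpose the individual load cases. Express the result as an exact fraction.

M(2) = 1759/432 kN·m

Load 1 — applied couple M₀=5 kN·m at a=3/2 m (b=L-a=9/2):
  M_1 = R_Ax - M_A - M₀  [x>a] with R_A=15/16, M_A=-15/16 = (15/16)·2 - (-15/16) - 5 = -35/16 kN·m
Load 2 — uniform load w=5 kN/m over full span:
  M_2 = wLx/2 - wL²/12 - wx²/2 = 5·6·2/2 - 5·6²/12 - 5·2²/2 = 5 kN·m
Load 3 — point force P=17 kN at a=4 m (b=L-a=2):
  M_3 = Pb²(3a+b)x/L³ - Pab²/L²  [x≤a] = 17·2²·(3·4+2)·2/6³ - 17·4·2²/6² = 34/27 kN·m
Superposition: M = Σ M_i = 1759/432 kN·m ≈ 4.071759 kN·m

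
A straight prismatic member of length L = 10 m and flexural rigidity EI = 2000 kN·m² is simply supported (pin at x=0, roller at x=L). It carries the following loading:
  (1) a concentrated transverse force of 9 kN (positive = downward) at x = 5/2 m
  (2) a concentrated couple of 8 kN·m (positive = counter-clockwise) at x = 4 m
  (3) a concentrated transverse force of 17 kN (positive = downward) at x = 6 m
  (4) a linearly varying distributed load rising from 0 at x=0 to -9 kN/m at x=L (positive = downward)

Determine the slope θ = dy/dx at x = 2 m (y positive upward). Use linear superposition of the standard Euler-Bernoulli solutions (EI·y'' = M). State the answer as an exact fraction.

θ(2) = 2971/192000 rad

Load 1 — point force P=9 kN at a=5/2 m (b=L-a=15/2):
  θ_1 = -Pb(L²-b²-3x²)/(6LEI)  [x≤a] = -9·(15/2)·(10²-(15/2)²-3·2²)/(6·10·2000) = -1143/64000 rad
Load 2 — applied couple M₀=8 kN·m at a=4 m (b=L-a=6):
  θ_2 = (M₀x²/(2L)+C₁)/EI  [x≤a] with C₁=M₀(3b²-L²)/(6L)=16/15 = (8·2²/(2·10)+(16/15))/2000 = 1/750 rad
Load 3 — point force P=17 kN at a=6 m (b=L-a=4):
  θ_3 = -Pb(L²-b²-3x²)/(6LEI)  [x≤a] = -17·4·(10²-4²-3·2²)/(6·10·2000) = -51/1250 rad
Load 4 — triangular load w₀=-9 kN/m (0→w₀ over full span):
  θ_4 = -w₀(7L⁴-30L²x²+15x⁴)/(360LEI) = -(-9)·(7·10⁴-30·10²·2²+15·2⁴)/(360·10·2000) = 91/1250 rad
Superposition: θ = Σ θ_i = 2971/192000 rad ≈ 0.015474 rad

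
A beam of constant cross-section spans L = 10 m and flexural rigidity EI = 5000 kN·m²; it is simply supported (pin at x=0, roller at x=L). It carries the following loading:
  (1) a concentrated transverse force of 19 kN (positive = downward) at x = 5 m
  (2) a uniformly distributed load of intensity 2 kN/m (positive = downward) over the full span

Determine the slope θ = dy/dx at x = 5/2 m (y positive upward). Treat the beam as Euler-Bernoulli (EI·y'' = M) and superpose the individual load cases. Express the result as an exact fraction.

θ(5/2) = -281/9600 rad

Load 1 — point force P=19 kN at a=5 m (b=L-a=5):
  θ_1 = -Pb(L²-b²-3x²)/(6LEI)  [x≤a] = -19·5·(10²-5²-3·(5/2)²)/(6·10·5000) = -57/3200 rad
Load 2 — uniform load w=2 kN/m over full span:
  θ_2 = -w(L³-6Lx²+4x³)/(24EI) = -2·(10³-6·10·(5/2)²+4·(5/2)³)/(24·5000) = -11/960 rad
Superposition: θ = Σ θ_i = -281/9600 rad ≈ -0.029271 rad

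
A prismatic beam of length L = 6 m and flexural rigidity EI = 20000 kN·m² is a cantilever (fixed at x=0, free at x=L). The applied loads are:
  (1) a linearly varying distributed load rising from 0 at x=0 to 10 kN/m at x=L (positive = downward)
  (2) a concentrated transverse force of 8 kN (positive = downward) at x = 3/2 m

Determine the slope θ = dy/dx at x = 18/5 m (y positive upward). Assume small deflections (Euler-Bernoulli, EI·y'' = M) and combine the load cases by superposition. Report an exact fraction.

Load 1 — triangular load w₀=10 kN/m (0→w₀ over full span):
  θ_1 = (w₀Lx²/4-w₀L²x/3-w₀x⁴/(24L))/EI = (10·6·(18/5)²/4-10·6²·(18/5)/3-10·(18/5)⁴/(24·6))/20000 = -15579/1250000 rad
Load 2 — point force P=8 kN at a=3/2 m (b=L-a=9/2):
  θ_2 = -Pa²/(2EI)  [x>a] = -8·(3/2)²/(2·20000) = -9/20000 rad
Superposition: θ = Σ θ_i = -32283/2500000 rad ≈ -0.012913 rad

θ(18/5) = -32283/2500000 rad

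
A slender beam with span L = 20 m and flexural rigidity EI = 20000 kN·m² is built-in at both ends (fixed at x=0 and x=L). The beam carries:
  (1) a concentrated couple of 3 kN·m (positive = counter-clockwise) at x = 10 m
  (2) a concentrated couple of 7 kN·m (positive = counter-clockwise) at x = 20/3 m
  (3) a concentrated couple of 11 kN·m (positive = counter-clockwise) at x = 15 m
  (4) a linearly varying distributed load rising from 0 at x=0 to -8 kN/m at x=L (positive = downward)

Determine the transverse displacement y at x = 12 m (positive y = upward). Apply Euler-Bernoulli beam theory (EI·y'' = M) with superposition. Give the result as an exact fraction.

Load 1 — applied couple M₀=3 kN·m at a=10 m (b=L-a=10):
  y_1 = (R_Ax³/6 - M_Ax²/2 - M₀(x-a)²/2)/EI  [x>a] with R_A=9/40, M_A=3/4 = ((9/40)·12³/6 - (3/4)·12²/2 - 3·(12-10)²/2)/20000 = 3/12500 m
Load 2 — applied couple M₀=7 kN·m at a=20/3 m (b=L-a=40/3):
  y_2 = (R_Ax³/6 - M_Ax²/2 - M₀(x-a)²/2)/EI  [x>a] with R_A=7/15, M_A=0 = ((7/15)·12³/6 - 0·12²/2 - 7·(12-(20/3))²/2)/20000 = 49/28125 m
Load 3 — applied couple M₀=11 kN·m at a=15 m (b=L-a=5):
  y_3 = (R_Ax³/6 - M_Ax²/2)/EI  [x≤a] with R_A=99/160, M_A=55/16 = ((99/160)·12³/6 - (55/16)·12²/2)/20000 = -693/200000 m
Load 4 — triangular load w₀=-8 kN/m (0→w₀ over full span):
  y_4 = -w₀x²(L-x)²(x+2L)/(120LEI) = -(-8)·12²·(20-12)²·(12+2·20)/(120·20·20000) = 1248/15625 m
Superposition: y = Σ y_i = 705503/9000000 m ≈ 0.078389 m

y(12) = 705503/9000000 m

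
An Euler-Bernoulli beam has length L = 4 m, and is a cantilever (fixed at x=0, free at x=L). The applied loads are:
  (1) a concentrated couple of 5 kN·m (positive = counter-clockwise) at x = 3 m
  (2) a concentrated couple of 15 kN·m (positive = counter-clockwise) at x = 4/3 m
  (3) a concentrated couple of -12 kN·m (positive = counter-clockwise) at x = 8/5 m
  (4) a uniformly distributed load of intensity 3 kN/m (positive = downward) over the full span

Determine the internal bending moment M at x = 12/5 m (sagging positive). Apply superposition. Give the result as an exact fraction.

Load 1 — applied couple M₀=5 kN·m at a=3 m (b=L-a=1):
  M_1 = M₀  [x≤a] = 5 = 5 kN·m
Load 2 — applied couple M₀=15 kN·m at a=4/3 m (b=L-a=8/3):
  M_2 = 0  [x>a] = 0 kN·m
Load 3 — applied couple M₀=-12 kN·m at a=8/5 m (b=L-a=12/5):
  M_3 = 0  [x>a] = 0 kN·m
Load 4 — uniform load w=3 kN/m over full span:
  M_4 = -w(L-x)²/2 = -3·(4-(12/5))²/2 = -96/25 kN·m
Superposition: M = Σ M_i = 29/25 kN·m ≈ 1.160000 kN·m

M(12/5) = 29/25 kN·m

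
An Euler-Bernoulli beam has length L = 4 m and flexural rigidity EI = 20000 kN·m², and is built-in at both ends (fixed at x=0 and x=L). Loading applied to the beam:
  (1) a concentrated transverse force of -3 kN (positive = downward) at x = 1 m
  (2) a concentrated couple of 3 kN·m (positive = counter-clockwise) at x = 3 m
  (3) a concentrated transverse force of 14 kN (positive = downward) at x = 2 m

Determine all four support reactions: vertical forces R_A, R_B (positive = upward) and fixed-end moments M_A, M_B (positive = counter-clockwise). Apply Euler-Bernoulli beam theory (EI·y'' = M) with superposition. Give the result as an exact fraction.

Load 1 — point force P=-3 kN at a=1 m (b=L-a=3):
  R_A = Pb²(3a+b)/L³ = (-3)·3²·(3·1+3)/4³ = -81/32 kN
  M_A = Pab²/L² = (-3)·1·3²/4² = -27/16 kN·m
  R_B = Pa²(a+3b)/L³ = (-3)·1²·(1+3·3)/4³ = -15/32 kN
  M_B = -Pa²b/L² = -(-3)·1²·3/4² = 9/16 kN·m
Load 2 — applied couple M₀=3 kN·m at a=3 m (b=L-a=1):
  R_A = 6M₀ab/L³ = 6·3·3·1/4³ = 27/32 kN
  M_A = M₀b(2a-b)/L² = 3·1·(2·3-1)/4² = 15/16 kN·m
  R_B = -6M₀ab/L³ = -6·3·3·1/4³ = -27/32 kN
  M_B = M₀a(2b-a)/L² = 3·3·(2·1-3)/4² = -9/16 kN·m
Load 3 — point force P=14 kN at a=2 m (b=L-a=2):
  R_A = Pb²(3a+b)/L³ = 14·2²·(3·2+2)/4³ = 7 kN
  M_A = Pab²/L² = 14·2·2²/4² = 7 kN·m
  R_B = Pa²(a+3b)/L³ = 14·2²·(2+3·2)/4³ = 7 kN
  M_B = -Pa²b/L² = -14·2²·2/4² = -7 kN·m
Superposition: R_A = 85/16 kN, M_A = 25/4 kN·m, R_B = 91/16 kN, M_B = -7 kN·m

R_A = 85/16 kN, M_A = 25/4 kN·m, R_B = 91/16 kN, M_B = -7 kN·m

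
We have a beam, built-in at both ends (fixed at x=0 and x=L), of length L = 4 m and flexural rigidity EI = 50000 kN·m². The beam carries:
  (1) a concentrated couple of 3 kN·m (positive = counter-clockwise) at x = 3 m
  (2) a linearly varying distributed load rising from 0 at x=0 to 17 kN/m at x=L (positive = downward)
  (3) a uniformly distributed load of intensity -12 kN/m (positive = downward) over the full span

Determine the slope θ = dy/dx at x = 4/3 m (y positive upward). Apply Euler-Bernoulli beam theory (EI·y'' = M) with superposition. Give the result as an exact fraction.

Load 1 — applied couple M₀=3 kN·m at a=3 m (b=L-a=1):
  θ_1 = (R_Ax²/2 - M_Ax)/EI  [x≤a] with R_A=27/32, M_A=15/16 = ((27/32)·(4/3)²/2 - (15/16)·(4/3))/50000 = -1/100000 rad
Load 2 — triangular load w₀=17 kN/m (0→w₀ over full span):
  θ_2 = -w₀(2x(L-x)(L-2x)(x+2L)+x²(L-x)²)/(120LEI) = -17·(2·(4/3)·(4-(4/3))·(4-2·(4/3))·((4/3)+2·4)+(4/3)²·(4-(4/3))²)/(120·4·50000) = -272/3796875 rad
Load 3 — uniform load w=-12 kN/m over full span:
  θ_3 = -wx(L-x)(L-2x)/(12EI) = -(-12)·(4/3)·(4-(4/3))·(4-2·(4/3))/(12·50000) = 8/84375 rad
Superposition: θ = Σ θ_i = 1601/121500000 rad ≈ 0.000013 rad

θ(4/3) = 1601/121500000 rad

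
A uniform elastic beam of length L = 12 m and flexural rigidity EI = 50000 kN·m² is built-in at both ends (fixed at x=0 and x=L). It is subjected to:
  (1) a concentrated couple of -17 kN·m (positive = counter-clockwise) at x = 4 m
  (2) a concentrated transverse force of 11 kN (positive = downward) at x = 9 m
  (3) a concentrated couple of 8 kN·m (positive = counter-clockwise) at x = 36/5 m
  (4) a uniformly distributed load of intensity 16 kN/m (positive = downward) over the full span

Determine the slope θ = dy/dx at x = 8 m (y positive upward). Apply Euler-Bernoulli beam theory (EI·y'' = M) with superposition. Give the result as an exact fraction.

θ(8) = 84403/22500000 rad

Load 1 — applied couple M₀=-17 kN·m at a=4 m (b=L-a=8):
  θ_1 = (R_Ax²/2 - M_Ax - M₀(x-a))/EI  [x>a] with R_A=-17/9, M_A=0 = ((-17/9)·8²/2 - 0·8 - (-17)·(8-4))/50000 = 17/112500 rad
Load 2 — point force P=11 kN at a=9 m (b=L-a=3):
  θ_2 = -Pb²x(2aL-(3a+b)x)/(2L³EI)  [x≤a] = -11·3²·8·(2·9·12-(3·9+3)·8)/(2·12³·50000) = 11/100000 rad
Load 3 — applied couple M₀=8 kN·m at a=36/5 m (b=L-a=24/5):
  θ_3 = (R_Ax²/2 - M_Ax - M₀(x-a))/EI  [x>a] with R_A=24/25, M_A=64/25 = ((24/25)·8²/2 - (64/25)·8 - 8·(8-(36/5)))/50000 = 6/78125 rad
Load 4 — uniform load w=16 kN/m over full span:
  θ_4 = -wx(L-x)(L-2x)/(12EI) = -16·8·(12-8)·(12-2·8)/(12·50000) = 32/9375 rad
Superposition: θ = Σ θ_i = 84403/22500000 rad ≈ 0.003751 rad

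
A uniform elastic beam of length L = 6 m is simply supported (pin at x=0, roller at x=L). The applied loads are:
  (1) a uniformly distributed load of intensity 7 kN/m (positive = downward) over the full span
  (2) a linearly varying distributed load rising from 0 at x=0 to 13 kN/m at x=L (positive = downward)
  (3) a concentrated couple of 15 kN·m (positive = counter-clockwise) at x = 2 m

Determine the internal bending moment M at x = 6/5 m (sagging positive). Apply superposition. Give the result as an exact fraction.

Load 1 — uniform load w=7 kN/m over full span:
  M_1 = wx(L-x)/2 = 7·(6/5)·(6-(6/5))/2 = 504/25 kN·m
Load 2 — triangular load w₀=13 kN/m (0→w₀ over full span):
  M_2 = w₀Lx/6 - w₀x³/(6L) = 13·6·(6/5)/6 - 13·(6/5)³/(6·6) = 1872/125 kN·m
Load 3 — applied couple M₀=15 kN·m at a=2 m (b=L-a=4):
  M_3 = M₀x/L  [x≤a] = 15·(6/5)/6 = 3 kN·m
Superposition: M = Σ M_i = 4767/125 kN·m ≈ 38.136000 kN·m

M(6/5) = 4767/125 kN·m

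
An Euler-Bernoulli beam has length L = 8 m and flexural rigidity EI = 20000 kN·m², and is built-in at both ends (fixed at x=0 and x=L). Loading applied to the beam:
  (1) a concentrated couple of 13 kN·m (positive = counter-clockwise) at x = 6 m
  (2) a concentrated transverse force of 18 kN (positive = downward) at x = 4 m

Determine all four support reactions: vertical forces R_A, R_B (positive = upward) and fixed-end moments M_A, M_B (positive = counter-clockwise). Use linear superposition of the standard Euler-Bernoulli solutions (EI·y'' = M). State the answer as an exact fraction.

R_A = 693/64 kN, M_A = 353/16 kN·m, R_B = 459/64 kN, M_B = -327/16 kN·m

Load 1 — applied couple M₀=13 kN·m at a=6 m (b=L-a=2):
  R_A = 6M₀ab/L³ = 6·13·6·2/8³ = 117/64 kN
  M_A = M₀b(2a-b)/L² = 13·2·(2·6-2)/8² = 65/16 kN·m
  R_B = -6M₀ab/L³ = -6·13·6·2/8³ = -117/64 kN
  M_B = M₀a(2b-a)/L² = 13·6·(2·2-6)/8² = -39/16 kN·m
Load 2 — point force P=18 kN at a=4 m (b=L-a=4):
  R_A = Pb²(3a+b)/L³ = 18·4²·(3·4+4)/8³ = 9 kN
  M_A = Pab²/L² = 18·4·4²/8² = 18 kN·m
  R_B = Pa²(a+3b)/L³ = 18·4²·(4+3·4)/8³ = 9 kN
  M_B = -Pa²b/L² = -18·4²·4/8² = -18 kN·m
Superposition: R_A = 693/64 kN, M_A = 353/16 kN·m, R_B = 459/64 kN, M_B = -327/16 kN·m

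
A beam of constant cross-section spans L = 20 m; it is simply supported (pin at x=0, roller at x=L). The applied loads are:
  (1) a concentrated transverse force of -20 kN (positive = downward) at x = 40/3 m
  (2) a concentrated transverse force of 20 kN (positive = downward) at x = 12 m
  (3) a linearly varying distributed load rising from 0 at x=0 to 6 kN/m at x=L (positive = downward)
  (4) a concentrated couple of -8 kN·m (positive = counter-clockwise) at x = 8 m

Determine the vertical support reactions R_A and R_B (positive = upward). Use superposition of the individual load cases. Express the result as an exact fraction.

Load 1 — point force P=-20 kN at a=40/3 m (b=L-a=20/3):
  R_A = Pb/L = (-20)·(20/3)/20 = -20/3 kN
  R_B = Pa/L = (-20)·(40/3)/20 = -40/3 kN
Load 2 — point force P=20 kN at a=12 m (b=L-a=8):
  R_A = Pb/L = 20·8/20 = 8 kN
  R_B = Pa/L = 20·12/20 = 12 kN
Load 3 — triangular load w₀=6 kN/m (0→w₀ over full span):
  R_A = w₀L/6 = 6·20/6 = 20 kN
  R_B = w₀L/3 = 6·20/3 = 40 kN
Load 4 — applied couple M₀=-8 kN·m at a=8 m (b=L-a=12):
  R_A = M₀/L = (-8)/20 = -2/5 kN
  R_B = -M₀/L = -(-8)/20 = 2/5 kN
Superposition: R_A = 314/15 kN, R_B = 586/15 kN

R_A = 314/15 kN, R_B = 586/15 kN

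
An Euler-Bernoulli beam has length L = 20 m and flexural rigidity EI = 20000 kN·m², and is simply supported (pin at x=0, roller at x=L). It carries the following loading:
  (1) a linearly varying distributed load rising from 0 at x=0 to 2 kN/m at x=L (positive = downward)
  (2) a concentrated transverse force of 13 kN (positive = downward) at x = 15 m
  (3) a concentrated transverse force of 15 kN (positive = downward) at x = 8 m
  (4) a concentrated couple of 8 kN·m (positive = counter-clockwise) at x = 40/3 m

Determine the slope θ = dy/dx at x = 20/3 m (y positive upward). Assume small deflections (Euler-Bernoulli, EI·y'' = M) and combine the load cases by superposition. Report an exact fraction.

θ(20/3) = -962251/38880000 rad

Load 1 — triangular load w₀=2 kN/m (0→w₀ over full span):
  θ_1 = -w₀(7L⁴-30L²x²+15x⁴)/(360LEI) = -2·(7·20⁴-30·20²·(20/3)²+15·(20/3)⁴)/(360·20·20000) = -52/6075 rad
Load 2 — point force P=13 kN at a=15 m (b=L-a=5):
  θ_2 = -Pb(L²-b²-3x²)/(6LEI)  [x≤a] = -13·5·(20²-5²-3·(20/3)²)/(6·20·20000) = -377/57600 rad
Load 3 — point force P=15 kN at a=8 m (b=L-a=12):
  θ_3 = -Pb(L²-b²-3x²)/(6LEI)  [x≤a] = -15·12·(20²-12²-3·(20/3)²)/(6·20·20000) = -23/2500 rad
Load 4 — applied couple M₀=8 kN·m at a=40/3 m (b=L-a=20/3):
  θ_4 = (M₀x²/(2L)+C₁)/EI  [x≤a] with C₁=M₀(3b²-L²)/(6L)=-160/9 = (8·(20/3)²/(2·20)+(-160/9))/20000 = -1/2250 rad
Superposition: θ = Σ θ_i = -962251/38880000 rad ≈ -0.024749 rad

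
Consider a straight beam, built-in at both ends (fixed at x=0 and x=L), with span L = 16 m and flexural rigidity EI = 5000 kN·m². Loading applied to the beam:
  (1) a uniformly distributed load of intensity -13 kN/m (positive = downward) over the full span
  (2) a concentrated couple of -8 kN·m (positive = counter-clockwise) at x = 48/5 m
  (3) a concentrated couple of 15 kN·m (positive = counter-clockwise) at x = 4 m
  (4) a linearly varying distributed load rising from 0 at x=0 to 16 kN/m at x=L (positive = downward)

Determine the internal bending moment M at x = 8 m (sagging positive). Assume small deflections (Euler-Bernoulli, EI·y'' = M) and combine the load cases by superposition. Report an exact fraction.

M(8) = -3617/60 kN·m

Load 1 — uniform load w=-13 kN/m over full span:
  M_1 = wLx/2 - wL²/12 - wx²/2 = (-13)·16·8/2 - (-13)·16²/12 - (-13)·8²/2 = -416/3 kN·m
Load 2 — applied couple M₀=-8 kN·m at a=48/5 m (b=L-a=32/5):
  M_2 = R_Ax - M_A  [x≤a] with R_A=-18/25, M_A=-64/25 = (-18/25)·8 - (-64/25) = -16/5 kN·m
Load 3 — applied couple M₀=15 kN·m at a=4 m (b=L-a=12):
  M_3 = R_Ax - M_A - M₀  [x>a] with R_A=135/128, M_A=-45/16 = (135/128)·8 - (-45/16) - 15 = -15/4 kN·m
Load 4 — triangular load w₀=16 kN/m (0→w₀ over full span):
  M_4 = 3w₀Lx/20 - w₀L²/30 - w₀x³/(6L) = 3·16·16·8/20 - 16·16²/30 - 16·8³/(6·16) = 256/3 kN·m
Superposition: M = Σ M_i = -3617/60 kN·m ≈ -60.283333 kN·m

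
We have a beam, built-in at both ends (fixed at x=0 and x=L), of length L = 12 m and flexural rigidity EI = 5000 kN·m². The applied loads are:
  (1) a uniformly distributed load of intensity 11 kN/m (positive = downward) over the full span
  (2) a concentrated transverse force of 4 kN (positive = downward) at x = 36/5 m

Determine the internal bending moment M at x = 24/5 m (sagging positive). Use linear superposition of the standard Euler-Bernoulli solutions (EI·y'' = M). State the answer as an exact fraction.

M(24/5) = 37644/625 kN·m

Load 1 — uniform load w=11 kN/m over full span:
  M_1 = wLx/2 - wL²/12 - wx²/2 = 11·12·(24/5)/2 - 11·12²/12 - 11·(24/5)²/2 = 1452/25 kN·m
Load 2 — point force P=4 kN at a=36/5 m (b=L-a=24/5):
  M_2 = Pb²(3a+b)x/L³ - Pab²/L²  [x≤a] = 4·(24/5)²·(3·(36/5)+(24/5))·(24/5)/12³ - 4·(36/5)·(24/5)²/12² = 1344/625 kN·m
Superposition: M = Σ M_i = 37644/625 kN·m ≈ 60.230400 kN·m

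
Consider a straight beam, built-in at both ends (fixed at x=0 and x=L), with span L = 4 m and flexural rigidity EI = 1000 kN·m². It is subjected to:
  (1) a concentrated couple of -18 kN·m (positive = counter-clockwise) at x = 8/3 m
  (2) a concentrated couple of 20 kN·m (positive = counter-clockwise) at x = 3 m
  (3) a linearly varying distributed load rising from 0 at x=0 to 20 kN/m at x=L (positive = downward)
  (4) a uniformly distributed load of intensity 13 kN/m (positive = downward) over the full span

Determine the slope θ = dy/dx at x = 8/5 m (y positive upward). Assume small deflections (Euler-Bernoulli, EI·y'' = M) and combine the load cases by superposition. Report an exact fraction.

Load 1 — applied couple M₀=-18 kN·m at a=8/3 m (b=L-a=4/3):
  θ_1 = (R_Ax²/2 - M_Ax)/EI  [x≤a] with R_A=-6, M_A=-6 = ((-6)·(8/5)²/2 - (-6)·(8/5))/1000 = 6/3125 rad
Load 2 — applied couple M₀=20 kN·m at a=3 m (b=L-a=1):
  θ_2 = (R_Ax²/2 - M_Ax)/EI  [x≤a] with R_A=45/8, M_A=25/4 = ((45/8)·(8/5)²/2 - (25/4)·(8/5))/1000 = -7/2500 rad
Load 3 — triangular load w₀=20 kN/m (0→w₀ over full span):
  θ_3 = -w₀(2x(L-x)(L-2x)(x+2L)+x²(L-x)²)/(120LEI) = -20·(2·(8/5)·(4-(8/5))·(4-2·(8/5))·((8/5)+2·4)+(8/5)²·(4-(8/5))²)/(120·4·1000) = -48/15625 rad
Load 4 — uniform load w=13 kN/m over full span:
  θ_4 = -wx(L-x)(L-2x)/(12EI) = -13·(8/5)·(4-(8/5))·(4-2·(8/5))/(12·1000) = -52/15625 rad
Superposition: θ = Σ θ_i = -91/12500 rad ≈ -0.007280 rad

θ(8/5) = -91/12500 rad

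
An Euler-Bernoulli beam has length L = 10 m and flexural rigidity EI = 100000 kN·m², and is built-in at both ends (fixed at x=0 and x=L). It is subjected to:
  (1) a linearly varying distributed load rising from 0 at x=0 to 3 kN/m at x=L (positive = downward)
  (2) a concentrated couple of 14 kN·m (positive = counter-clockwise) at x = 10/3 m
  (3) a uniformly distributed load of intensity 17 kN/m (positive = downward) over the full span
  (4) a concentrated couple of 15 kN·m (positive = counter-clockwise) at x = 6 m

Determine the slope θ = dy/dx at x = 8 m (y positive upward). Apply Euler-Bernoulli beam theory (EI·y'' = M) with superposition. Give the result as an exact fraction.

θ(8) = 1799/1250000 rad

Load 1 — triangular load w₀=3 kN/m (0→w₀ over full span):
  θ_1 = -w₀(2x(L-x)(L-2x)(x+2L)+x²(L-x)²)/(120LEI) = -3·(2·8·(10-8)·(10-2·8)·(8+2·10)+8²·(10-8)²)/(120·10·100000) = 2/15625 rad
Load 2 — applied couple M₀=14 kN·m at a=10/3 m (b=L-a=20/3):
  θ_2 = (R_Ax²/2 - M_Ax - M₀(x-a))/EI  [x>a] with R_A=28/15, M_A=0 = ((28/15)·8²/2 - 0·8 - 14·(8-(10/3)))/100000 = -7/125000 rad
Load 3 — uniform load w=17 kN/m over full span:
  θ_3 = -wx(L-x)(L-2x)/(12EI) = -17·8·(10-8)·(10-2·8)/(12·100000) = 17/12500 rad
Load 4 — applied couple M₀=15 kN·m at a=6 m (b=L-a=4):
  θ_4 = (R_Ax²/2 - M_Ax - M₀(x-a))/EI  [x>a] with R_A=54/25, M_A=24/5 = ((54/25)·8²/2 - (24/5)·8 - 15·(8-6))/100000 = 9/1250000 rad
Superposition: θ = Σ θ_i = 1799/1250000 rad ≈ 0.001439 rad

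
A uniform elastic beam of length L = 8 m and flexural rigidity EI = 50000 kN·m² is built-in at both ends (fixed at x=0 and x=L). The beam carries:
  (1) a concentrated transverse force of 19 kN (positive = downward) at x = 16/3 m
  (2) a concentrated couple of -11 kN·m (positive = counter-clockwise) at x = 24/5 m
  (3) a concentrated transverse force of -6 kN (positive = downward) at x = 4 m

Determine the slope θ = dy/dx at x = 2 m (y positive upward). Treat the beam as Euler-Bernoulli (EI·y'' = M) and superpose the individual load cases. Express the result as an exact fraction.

θ(2) = -269/3750000 rad

Load 1 — point force P=19 kN at a=16/3 m (b=L-a=8/3):
  θ_1 = -Pb²x(2aL-(3a+b)x)/(2L³EI)  [x≤a] = -19·(8/3)²·2·(2·(16/3)·8-(3·(16/3)+(8/3))·2)/(2·8³·50000) = -19/75000 rad
Load 2 — applied couple M₀=-11 kN·m at a=24/5 m (b=L-a=16/5):
  θ_2 = (R_Ax²/2 - M_Ax)/EI  [x≤a] with R_A=-99/50, M_A=-88/25 = ((-99/50)·2²/2 - (-88/25)·2)/50000 = 77/1250000 rad
Load 3 — point force P=-6 kN at a=4 m (b=L-a=4):
  θ_3 = -Pb²x(2aL-(3a+b)x)/(2L³EI)  [x≤a] = -(-6)·4²·2·(2·4·8-(3·4+4)·2)/(2·8³·50000) = 3/25000 rad
Superposition: θ = Σ θ_i = -269/3750000 rad ≈ -0.000072 rad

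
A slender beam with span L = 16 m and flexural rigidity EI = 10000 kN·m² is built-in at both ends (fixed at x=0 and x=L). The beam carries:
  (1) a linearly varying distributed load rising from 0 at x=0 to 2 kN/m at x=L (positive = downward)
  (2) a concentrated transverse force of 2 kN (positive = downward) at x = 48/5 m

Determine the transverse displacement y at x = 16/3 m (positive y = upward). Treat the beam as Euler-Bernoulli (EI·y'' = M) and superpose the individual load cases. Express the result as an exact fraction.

Load 1 — triangular load w₀=2 kN/m (0→w₀ over full span):
  y_1 = -w₀x²(L-x)²(x+2L)/(120LEI) = -2·(16/3)²·(16-(16/3))²·((16/3)+2·16)/(120·16·10000) = -28672/2278125 m
Load 2 — point force P=2 kN at a=48/5 m (b=L-a=32/5):
  y_2 = -Pb²x²(3aL-(3a+b)x)/(6L³EI)  [x≤a] = -2·(32/5)²·(16/3)²·(3·(48/5)·16-(3·(48/5)+(32/5))·(16/3))/(6·16³·10000) = -16384/6328125 m
Superposition: y = Σ y_i = -864256/56953125 m ≈ -0.015175 m

y(16/3) = -864256/56953125 m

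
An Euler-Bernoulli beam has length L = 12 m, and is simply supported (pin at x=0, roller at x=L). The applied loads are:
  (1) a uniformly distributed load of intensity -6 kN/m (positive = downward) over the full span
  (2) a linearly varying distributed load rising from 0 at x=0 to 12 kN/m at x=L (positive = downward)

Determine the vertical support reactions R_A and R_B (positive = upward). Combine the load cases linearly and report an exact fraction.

R_A = -12 kN, R_B = 12 kN

Load 1 — uniform load w=-6 kN/m over full span:
  R_A = wL/2 = (-6)·12/2 = -36 kN
  R_B = wL/2 = (-6)·12/2 = -36 kN
Load 2 — triangular load w₀=12 kN/m (0→w₀ over full span):
  R_A = w₀L/6 = 12·12/6 = 24 kN
  R_B = w₀L/3 = 12·12/3 = 48 kN
Superposition: R_A = -12 kN, R_B = 12 kN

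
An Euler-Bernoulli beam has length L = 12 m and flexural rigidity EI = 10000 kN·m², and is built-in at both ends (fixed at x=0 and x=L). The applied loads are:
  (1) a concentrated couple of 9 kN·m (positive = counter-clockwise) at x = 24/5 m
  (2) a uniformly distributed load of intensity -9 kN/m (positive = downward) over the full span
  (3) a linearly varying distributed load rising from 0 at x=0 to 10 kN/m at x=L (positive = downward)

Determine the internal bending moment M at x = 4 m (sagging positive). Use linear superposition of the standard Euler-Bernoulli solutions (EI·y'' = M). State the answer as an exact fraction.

Load 1 — applied couple M₀=9 kN·m at a=24/5 m (b=L-a=36/5):
  M_1 = R_Ax - M_A  [x≤a] with R_A=27/25, M_A=27/25 = (27/25)·4 - (27/25) = 81/25 kN·m
Load 2 — uniform load w=-9 kN/m over full span:
  M_2 = wLx/2 - wL²/12 - wx²/2 = (-9)·12·4/2 - (-9)·12²/12 - (-9)·4²/2 = -36 kN·m
Load 3 — triangular load w₀=10 kN/m (0→w₀ over full span):
  M_3 = 3w₀Lx/20 - w₀L²/30 - w₀x³/(6L) = 3·10·12·4/20 - 10·12²/30 - 10·4³/(6·12) = 136/9 kN·m
Superposition: M = Σ M_i = -3971/225 kN·m ≈ -17.648889 kN·m

M(4) = -3971/225 kN·m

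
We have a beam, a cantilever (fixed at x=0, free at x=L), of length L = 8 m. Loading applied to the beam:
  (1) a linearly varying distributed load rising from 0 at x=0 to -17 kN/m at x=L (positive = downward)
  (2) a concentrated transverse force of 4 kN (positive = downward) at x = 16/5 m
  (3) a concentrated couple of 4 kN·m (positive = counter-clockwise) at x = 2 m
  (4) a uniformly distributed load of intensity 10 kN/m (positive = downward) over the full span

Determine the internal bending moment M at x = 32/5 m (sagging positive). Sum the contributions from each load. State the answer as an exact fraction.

Load 1 — triangular load w₀=-17 kN/m (0→w₀ over full span):
  M_1 = w₀Lx/2 - w₀L²/3 - w₀x³/(6L) = (-17)·8·(32/5)/2 - (-17)·8²/3 - (-17)·(32/5)³/(6·8) = 7616/375 kN·m
Load 2 — point force P=4 kN at a=16/5 m (b=L-a=24/5):
  M_2 = 0  [x>a] = 0 kN·m
Load 3 — applied couple M₀=4 kN·m at a=2 m (b=L-a=6):
  M_3 = 0  [x>a] = 0 kN·m
Load 4 — uniform load w=10 kN/m over full span:
  M_4 = -w(L-x)²/2 = -10·(8-(32/5))²/2 = -64/5 kN·m
Superposition: M = Σ M_i = 2816/375 kN·m ≈ 7.509333 kN·m

M(32/5) = 2816/375 kN·m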